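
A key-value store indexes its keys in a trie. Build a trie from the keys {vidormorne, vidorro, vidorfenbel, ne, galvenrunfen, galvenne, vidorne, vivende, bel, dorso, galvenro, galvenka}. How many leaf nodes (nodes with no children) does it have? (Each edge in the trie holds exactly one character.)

12

Leaves are exactly the stored words that no other stored word extends.
Those words: "bel", "dorso", "galvenka", "galvenne", "galvenro", "galvenrunfen", "ne", "vidorfenbel", "vidormorne", "vidorne", "vidorro", "vivende"
Leaf count: 12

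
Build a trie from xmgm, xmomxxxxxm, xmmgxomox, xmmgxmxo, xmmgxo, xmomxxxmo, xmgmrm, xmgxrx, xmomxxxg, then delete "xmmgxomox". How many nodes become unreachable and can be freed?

3

Walk "xmmgxomox" from the leaf back toward the root, removing each node that no remaining word uses.
The suffix "mox" (3 nodes) is used only by "xmmgxomox"; "xmmgxo" is itself a stored word, so pruning stops there.
Nodes removed: 3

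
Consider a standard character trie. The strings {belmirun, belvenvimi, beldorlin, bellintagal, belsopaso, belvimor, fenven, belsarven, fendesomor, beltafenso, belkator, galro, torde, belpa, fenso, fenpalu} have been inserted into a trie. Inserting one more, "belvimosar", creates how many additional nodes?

3

"belvimo" is already a path in the trie; the remaining "sar" must be added.
Each of the 3 remaining characters creates one node.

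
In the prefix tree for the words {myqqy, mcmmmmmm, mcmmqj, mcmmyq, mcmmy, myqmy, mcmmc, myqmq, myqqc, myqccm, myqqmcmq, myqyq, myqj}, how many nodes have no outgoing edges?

A leaf is a node with no children — equivalently, the end of a word that is not a proper prefix of any other stored word.
Those words: "mcmmc", "mcmmmmmm", "mcmmqj", "mcmmyq", "myqccm", "myqj", "myqmq", "myqmy", "myqqc", "myqqmcmq", "myqqy", "myqyq"
Leaf count: 12

12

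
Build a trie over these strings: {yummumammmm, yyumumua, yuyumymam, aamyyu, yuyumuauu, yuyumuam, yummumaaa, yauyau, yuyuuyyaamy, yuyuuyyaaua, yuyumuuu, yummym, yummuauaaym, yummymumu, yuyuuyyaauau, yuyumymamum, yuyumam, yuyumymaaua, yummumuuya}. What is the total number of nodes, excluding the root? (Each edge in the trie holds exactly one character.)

Count nodes per top-level branch (shared prefixes stored once):
  'a'-branch (aamyyu): 6 nodes
  'y'-branch (yauyau, yummuauaaym, yummumaaa, yummumammmm, yummumuuya, yummym, yummymumu, yuyumam, yuyumuam, yuyumuauu, yuyumuuu, yuyumymaaua, yuyumymam, yuyumymamum, yuyuuyyaamy, yuyuuyyaaua, yuyuuyyaauau, yyumumua): 71 nodes
Sum: 77

77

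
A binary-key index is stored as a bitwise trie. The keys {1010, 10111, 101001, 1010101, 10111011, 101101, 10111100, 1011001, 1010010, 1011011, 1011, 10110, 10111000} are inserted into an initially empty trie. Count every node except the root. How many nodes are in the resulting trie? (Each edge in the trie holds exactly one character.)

Count nodes per top-level branch (shared prefixes stored once):
  '1'-branch (1010, 101001, 1010010, 1010101, 1011, 10110, 1011001, 101101, 1011011, 10111, 10111000, 10111011, 10111100): 25 nodes
Sum: 25

25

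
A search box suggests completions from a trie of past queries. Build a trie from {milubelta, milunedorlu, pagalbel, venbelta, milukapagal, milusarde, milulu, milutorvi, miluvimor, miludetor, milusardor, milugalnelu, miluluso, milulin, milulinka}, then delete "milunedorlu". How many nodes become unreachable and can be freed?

7

After clearing the end-marker at "milunedorlu", prune upward until reaching a node still needed by another word.
The suffix "nedorlu" (7 nodes) is used only by "milunedorlu"; the node for "milu" still has the child "b", so pruning stops there.
Nodes removed: 7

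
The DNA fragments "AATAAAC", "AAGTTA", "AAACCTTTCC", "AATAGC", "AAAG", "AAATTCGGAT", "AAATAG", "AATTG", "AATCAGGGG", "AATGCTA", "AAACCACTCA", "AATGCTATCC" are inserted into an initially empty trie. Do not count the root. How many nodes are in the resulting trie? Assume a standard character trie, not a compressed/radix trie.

51

For each word, the new-node count is its length minus the longest prefix already in the trie:
  "AATAAAC" → 7 new (A, A, T, A, A, A, C)
  "AAGTTA" → prefix "AA" already present; 4 new (G, T, T, A)
  "AAACCTTTCC" → prefix "AA" already present; 8 new (A, C, C, T, T, T, C, C)
  "AATAGC" → prefix "AATA" already present; 2 new (G, C)
  "AAAG" → prefix "AAA" already present; 1 new (G)
  "AAATTCGGAT" → prefix "AAA" already present; 7 new (T, T, C, G, G, A, T)
  "AAATAG" → prefix "AAAT" already present; 2 new (A, G)
  "AATTG" → prefix "AAT" already present; 2 new (T, G)
  "AATCAGGGG" → prefix "AAT" already present; 6 new (C, A, G, G, G, G)
  "AATGCTA" → prefix "AAT" already present; 4 new (G, C, T, A)
  "AAACCACTCA" → prefix "AAACC" already present; 5 new (A, C, T, C, A)
  "AATGCTATCC" → prefix "AATGCTA" already present; 3 new (T, C, C)
Total nodes = 7 + 4 + 8 + 2 + 1 + 7 + 2 + 2 + 6 + 4 + 5 + 3 = 51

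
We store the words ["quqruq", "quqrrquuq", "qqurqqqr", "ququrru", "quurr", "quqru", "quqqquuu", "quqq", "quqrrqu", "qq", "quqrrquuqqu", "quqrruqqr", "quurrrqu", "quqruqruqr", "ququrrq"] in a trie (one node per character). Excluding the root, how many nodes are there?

Trace insertions, counting only characters that open a new branch:
  "quqruq" → 6 new (q, u, q, r, u, q)
  "quqrrquuq" → prefix "quqr" already present; 5 new (r, q, u, u, q)
  "qqurqqqr" → prefix "q" already present; 7 new (q, u, r, q, q, q, r)
  "ququrru" → prefix "quq" already present; 4 new (u, r, r, u)
  "quurr" → prefix "qu" already present; 3 new (u, r, r)
  "quqru" → prefix "quqru" already present; 0 new (none)
  "quqqquuu" → prefix "quq" already present; 5 new (q, q, u, u, u)
  "quqq" → prefix "quqq" already present; 0 new (none)
  "quqrrqu" → prefix "quqrrqu" already present; 0 new (none)
  "qq" → prefix "qq" already present; 0 new (none)
  "quqrrquuqqu" → prefix "quqrrquuq" already present; 2 new (q, u)
  "quqrruqqr" → prefix "quqrr" already present; 4 new (u, q, q, r)
  "quurrrqu" → prefix "quurr" already present; 3 new (r, q, u)
  "quqruqruqr" → prefix "quqruq" already present; 4 new (r, u, q, r)
  "ququrrq" → prefix "ququrr" already present; 1 new (q)
Total nodes = 6 + 5 + 7 + 4 + 3 + 0 + 5 + 0 + 0 + 0 + 2 + 4 + 3 + 4 + 1 = 44

44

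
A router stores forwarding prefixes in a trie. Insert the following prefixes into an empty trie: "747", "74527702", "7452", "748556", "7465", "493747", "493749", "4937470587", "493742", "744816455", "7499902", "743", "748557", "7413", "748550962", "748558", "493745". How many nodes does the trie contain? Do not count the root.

Trace insertions, counting only characters that open a new branch:
  "747" → 3 new (7, 4, 7)
  "74527702" → prefix "74" already present; 6 new (5, 2, 7, 7, 0, 2)
  "7452" → prefix "7452" already present; 0 new (none)
  "748556" → prefix "74" already present; 4 new (8, 5, 5, 6)
  "7465" → prefix "74" already present; 2 new (6, 5)
  "493747" → 6 new (4, 9, 3, 7, 4, 7)
  "493749" → prefix "49374" already present; 1 new (9)
  "4937470587" → prefix "493747" already present; 4 new (0, 5, 8, 7)
  "493742" → prefix "49374" already present; 1 new (2)
  "744816455" → prefix "74" already present; 7 new (4, 8, 1, 6, 4, 5, 5)
  "7499902" → prefix "74" already present; 5 new (9, 9, 9, 0, 2)
  "743" → prefix "74" already present; 1 new (3)
  "748557" → prefix "74855" already present; 1 new (7)
  "7413" → prefix "74" already present; 2 new (1, 3)
  "748550962" → prefix "74855" already present; 4 new (0, 9, 6, 2)
  "748558" → prefix "74855" already present; 1 new (8)
  "493745" → prefix "49374" already present; 1 new (5)
Total nodes = 3 + 6 + 0 + 4 + 2 + 6 + 1 + 4 + 1 + 7 + 5 + 1 + 1 + 2 + 4 + 1 + 1 = 49

49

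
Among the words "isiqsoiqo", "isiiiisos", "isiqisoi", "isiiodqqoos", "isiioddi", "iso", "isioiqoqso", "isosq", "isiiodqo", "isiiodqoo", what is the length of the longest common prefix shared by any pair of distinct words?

8

Look for the deepest trie node that still has at least two words in its subtree.
e.g. "isiiodqo" and "isiiodqoo" share the prefix "isiiodqo" of length 8; no pair shares a longer one.
Longest shared-prefix length: 8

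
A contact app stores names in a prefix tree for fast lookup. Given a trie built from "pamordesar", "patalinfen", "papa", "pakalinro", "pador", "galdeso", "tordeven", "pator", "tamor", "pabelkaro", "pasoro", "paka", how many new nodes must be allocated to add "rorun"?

5

No existing word starts with "r", so every character of "rorun" needs a new node.
5 − 0 = 5 new nodes.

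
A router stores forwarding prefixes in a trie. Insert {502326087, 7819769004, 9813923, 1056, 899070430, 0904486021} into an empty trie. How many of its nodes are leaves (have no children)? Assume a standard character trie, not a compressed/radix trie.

6

A leaf is a node with no children — equivalently, the end of a word that is not a proper prefix of any other stored word.
Those words: "0904486021", "1056", "502326087", "7819769004", "899070430", "9813923"
Leaf count: 6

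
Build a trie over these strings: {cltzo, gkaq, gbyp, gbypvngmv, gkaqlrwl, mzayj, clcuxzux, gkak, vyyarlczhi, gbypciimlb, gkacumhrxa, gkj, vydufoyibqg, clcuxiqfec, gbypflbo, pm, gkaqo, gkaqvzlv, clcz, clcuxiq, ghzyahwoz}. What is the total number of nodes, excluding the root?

91

Insert word by word; a character creates a node only if that edge doesn't already exist:
  "cltzo" → 5 new (c, l, t, z, o)
  "gkaq" → 4 new (g, k, a, q)
  "gbyp" → prefix "g" already present; 3 new (b, y, p)
  "gbypvngmv" → prefix "gbyp" already present; 5 new (v, n, g, m, v)
  "gkaqlrwl" → prefix "gkaq" already present; 4 new (l, r, w, l)
  "mzayj" → 5 new (m, z, a, y, j)
  "clcuxzux" → prefix "cl" already present; 6 new (c, u, x, z, u, x)
  "gkak" → prefix "gka" already present; 1 new (k)
  "vyyarlczhi" → 10 new (v, y, y, a, r, l, c, z, h, i)
  "gbypciimlb" → prefix "gbyp" already present; 6 new (c, i, i, m, l, b)
  "gkacumhrxa" → prefix "gka" already present; 7 new (c, u, m, h, r, x, a)
  "gkj" → prefix "gk" already present; 1 new (j)
  "vydufoyibqg" → prefix "vy" already present; 9 new (d, u, f, o, y, i, b, q, g)
  "clcuxiqfec" → prefix "clcux" already present; 5 new (i, q, f, e, c)
  "gbypflbo" → prefix "gbyp" already present; 4 new (f, l, b, o)
  "pm" → 2 new (p, m)
  "gkaqo" → prefix "gkaq" already present; 1 new (o)
  "gkaqvzlv" → prefix "gkaq" already present; 4 new (v, z, l, v)
  "clcz" → prefix "clc" already present; 1 new (z)
  "clcuxiq" → prefix "clcuxiq" already present; 0 new (none)
  "ghzyahwoz" → prefix "g" already present; 8 new (h, z, y, a, h, w, o, z)
Total nodes = 5 + 4 + 3 + 5 + 4 + 5 + 6 + 1 + 10 + 6 + 7 + 1 + 9 + 5 + 4 + 2 + 1 + 4 + 1 + 0 + 8 = 91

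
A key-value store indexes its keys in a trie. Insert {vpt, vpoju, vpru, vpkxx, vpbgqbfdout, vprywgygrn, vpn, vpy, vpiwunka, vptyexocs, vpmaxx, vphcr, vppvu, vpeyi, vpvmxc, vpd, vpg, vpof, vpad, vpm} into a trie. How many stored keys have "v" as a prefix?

20

Walk to "v"; the words in its subtree are exactly those with that prefix.
Matches: "vpad", "vpbgqbfdout", "vpd", "vpeyi", "vpg", "vphcr", "vpiwunka", "vpkxx", "vpm", "vpmaxx", "vpn", "vpof", "vpoju", "vppvu", "vpru", "vprywgygrn", "vpt", "vptyexocs", "vpvmxc", "vpy"
Count: 20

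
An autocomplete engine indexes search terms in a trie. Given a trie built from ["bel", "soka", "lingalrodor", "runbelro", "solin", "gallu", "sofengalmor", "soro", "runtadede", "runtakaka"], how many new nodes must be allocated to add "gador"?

Walking "gador" from the root, the first 2 characters ("ga") follow existing edges; "d" is the first miss.
So 5 − 2 = 3 new nodes.

3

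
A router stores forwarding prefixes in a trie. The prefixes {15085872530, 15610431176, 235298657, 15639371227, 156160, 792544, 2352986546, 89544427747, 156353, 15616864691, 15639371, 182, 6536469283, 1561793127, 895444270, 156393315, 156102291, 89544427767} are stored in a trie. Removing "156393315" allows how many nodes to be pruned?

After clearing the end-marker at "156393315", prune upward until reaching a node still needed by another word.
The suffix "315" (3 nodes) is used only by "156393315"; the node for "156393" still has the child "7", so pruning stops there.
Nodes removed: 3

3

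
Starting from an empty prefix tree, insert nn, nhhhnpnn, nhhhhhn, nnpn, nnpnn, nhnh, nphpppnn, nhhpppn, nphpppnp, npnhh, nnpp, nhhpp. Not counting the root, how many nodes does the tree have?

Count nodes per top-level branch (shared prefixes stored once):
  'n'-branch (nhhhhhn, nhhhnpnn, nhhpp, nhhpppn, nhnh, nn, nnpn, nnpnn, nnpp, nphpppnn, nphpppnp, npnhh): 33 nodes
Sum: 33

33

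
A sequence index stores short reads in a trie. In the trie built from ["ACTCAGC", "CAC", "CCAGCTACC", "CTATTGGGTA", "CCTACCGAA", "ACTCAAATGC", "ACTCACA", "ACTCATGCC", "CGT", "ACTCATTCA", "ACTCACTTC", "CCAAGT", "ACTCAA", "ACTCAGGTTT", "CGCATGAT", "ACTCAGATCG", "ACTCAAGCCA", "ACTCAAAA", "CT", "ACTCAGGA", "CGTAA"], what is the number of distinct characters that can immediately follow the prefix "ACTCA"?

Walk "ACTCA" from the root, arriving at one node.
Characters that immediately follow "ACTCA" among the stored strings: {A, C, G, T}.
That node has 4 child edges.

4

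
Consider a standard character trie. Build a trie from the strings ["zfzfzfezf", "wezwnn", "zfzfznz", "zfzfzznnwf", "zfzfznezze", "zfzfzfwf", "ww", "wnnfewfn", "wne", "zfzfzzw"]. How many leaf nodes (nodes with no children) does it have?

Leaves are exactly the stored words that no other stored word extends.
Those words: "wezwnn", "wne", "wnnfewfn", "ww", "zfzfzfezf", "zfzfzfwf", "zfzfznezze", "zfzfznz", "zfzfzznnwf", "zfzfzzw"
Leaf count: 10

10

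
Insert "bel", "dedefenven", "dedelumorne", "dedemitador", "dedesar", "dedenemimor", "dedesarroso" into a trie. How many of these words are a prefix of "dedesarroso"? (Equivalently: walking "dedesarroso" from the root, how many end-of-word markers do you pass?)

2

Check each prefix of "dedesarroso" against the stored set — each match is an end-marker on the path.
Prefixes of the query that are stored words: "dedesar", "dedesarroso"
Count: 2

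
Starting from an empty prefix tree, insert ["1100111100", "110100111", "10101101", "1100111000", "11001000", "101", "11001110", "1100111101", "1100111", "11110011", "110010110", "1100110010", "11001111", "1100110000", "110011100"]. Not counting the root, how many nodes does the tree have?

Trace insertions, counting only characters that open a new branch:
  "1100111100" → 10 new (1, 1, 0, 0, 1, 1, 1, 1, 0, 0)
  "110100111" → prefix "110" already present; 6 new (1, 0, 0, 1, 1, 1)
  "10101101" → prefix "1" already present; 7 new (0, 1, 0, 1, 1, 0, 1)
  "1100111000" → prefix "1100111" already present; 3 new (0, 0, 0)
  "11001000" → prefix "11001" already present; 3 new (0, 0, 0)
  "101" → prefix "101" already present; 0 new (none)
  "11001110" → prefix "11001110" already present; 0 new (none)
  "1100111101" → prefix "110011110" already present; 1 new (1)
  "1100111" → prefix "1100111" already present; 0 new (none)
  "11110011" → prefix "11" already present; 6 new (1, 1, 0, 0, 1, 1)
  "110010110" → prefix "110010" already present; 3 new (1, 1, 0)
  "1100110010" → prefix "110011" already present; 4 new (0, 0, 1, 0)
  "11001111" → prefix "11001111" already present; 0 new (none)
  "1100110000" → prefix "11001100" already present; 2 new (0, 0)
  "110011100" → prefix "110011100" already present; 0 new (none)
Total nodes = 10 + 6 + 7 + 3 + 3 + 0 + 0 + 1 + 0 + 6 + 3 + 4 + 0 + 2 + 0 = 45

45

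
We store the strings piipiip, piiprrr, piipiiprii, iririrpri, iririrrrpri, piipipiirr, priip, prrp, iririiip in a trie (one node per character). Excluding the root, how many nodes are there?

41

Count nodes per top-level branch (shared prefixes stored once):
  'i'-branch (iririiip, iririrpri, iririrrrpri): 17 nodes
  'p'-branch (piipiip, piipiiprii, piipipiirr, piiprrr, priip, prrp): 24 nodes
Sum: 41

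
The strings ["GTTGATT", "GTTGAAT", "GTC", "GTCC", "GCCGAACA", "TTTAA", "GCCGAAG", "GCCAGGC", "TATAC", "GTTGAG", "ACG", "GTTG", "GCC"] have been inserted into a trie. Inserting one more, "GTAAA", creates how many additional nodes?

3

Walking "GTAAA" from the root, the first 2 characters ("GT") follow existing edges; "A" is the first miss.
Each of the 3 remaining characters creates one node.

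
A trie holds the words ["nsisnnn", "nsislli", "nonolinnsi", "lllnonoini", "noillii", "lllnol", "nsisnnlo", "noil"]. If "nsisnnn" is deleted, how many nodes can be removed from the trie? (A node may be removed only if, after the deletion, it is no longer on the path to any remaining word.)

1

After clearing the end-marker at "nsisnnn", prune upward until reaching a node still needed by another word.
The suffix "n" (1 node) is used only by "nsisnnn"; the node for "nsisnn" still has the child "l", so pruning stops there.
Nodes removed: 1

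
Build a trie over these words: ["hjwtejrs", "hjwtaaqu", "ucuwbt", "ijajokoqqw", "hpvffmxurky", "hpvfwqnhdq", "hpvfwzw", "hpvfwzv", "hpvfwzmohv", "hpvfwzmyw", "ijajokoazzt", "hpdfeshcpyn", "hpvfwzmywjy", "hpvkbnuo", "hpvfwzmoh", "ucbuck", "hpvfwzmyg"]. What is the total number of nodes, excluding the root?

Trace insertions, counting only characters that open a new branch:
  "hjwtejrs" → 8 new (h, j, w, t, e, j, r, s)
  "hjwtaaqu" → prefix "hjwt" already present; 4 new (a, a, q, u)
  "ucuwbt" → 6 new (u, c, u, w, b, t)
  "ijajokoqqw" → 10 new (i, j, a, j, o, k, o, q, q, w)
  "hpvffmxurky" → prefix "h" already present; 10 new (p, v, f, f, m, x, u, r, k, y)
  "hpvfwqnhdq" → prefix "hpvf" already present; 6 new (w, q, n, h, d, q)
  "hpvfwzw" → prefix "hpvfw" already present; 2 new (z, w)
  "hpvfwzv" → prefix "hpvfwz" already present; 1 new (v)
  "hpvfwzmohv" → prefix "hpvfwz" already present; 4 new (m, o, h, v)
  "hpvfwzmyw" → prefix "hpvfwzm" already present; 2 new (y, w)
  "ijajokoazzt" → prefix "ijajoko" already present; 4 new (a, z, z, t)
  "hpdfeshcpyn" → prefix "hp" already present; 9 new (d, f, e, s, h, c, p, y, n)
  "hpvfwzmywjy" → prefix "hpvfwzmyw" already present; 2 new (j, y)
  "hpvkbnuo" → prefix "hpv" already present; 5 new (k, b, n, u, o)
  "hpvfwzmoh" → prefix "hpvfwzmoh" already present; 0 new (none)
  "ucbuck" → prefix "uc" already present; 4 new (b, u, c, k)
  "hpvfwzmyg" → prefix "hpvfwzmy" already present; 1 new (g)
Total nodes = 8 + 4 + 6 + 10 + 10 + 6 + 2 + 1 + 4 + 2 + 4 + 9 + 2 + 5 + 0 + 4 + 1 = 78

78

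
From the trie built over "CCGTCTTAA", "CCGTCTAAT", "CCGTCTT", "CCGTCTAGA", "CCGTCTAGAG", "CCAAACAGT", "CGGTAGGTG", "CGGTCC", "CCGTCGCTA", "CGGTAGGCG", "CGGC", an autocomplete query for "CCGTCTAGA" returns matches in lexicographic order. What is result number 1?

CCGTCTAGA

Filter for "CCGTCTAGA…" and sort: "CCGTCTAGA", "CCGTCTAGAG"
Position 1: CCGTCTAGA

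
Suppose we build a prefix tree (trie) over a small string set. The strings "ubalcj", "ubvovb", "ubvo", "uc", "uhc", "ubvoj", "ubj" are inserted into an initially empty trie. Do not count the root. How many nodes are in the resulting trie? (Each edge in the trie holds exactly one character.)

15

Trace insertions, counting only characters that open a new branch:
  "ubalcj" → 6 new (u, b, a, l, c, j)
  "ubvovb" → prefix "ub" already present; 4 new (v, o, v, b)
  "ubvo" → prefix "ubvo" already present; 0 new (none)
  "uc" → prefix "u" already present; 1 new (c)
  "uhc" → prefix "u" already present; 2 new (h, c)
  "ubvoj" → prefix "ubvo" already present; 1 new (j)
  "ubj" → prefix "ub" already present; 1 new (j)
Total nodes = 6 + 4 + 0 + 1 + 2 + 1 + 1 = 15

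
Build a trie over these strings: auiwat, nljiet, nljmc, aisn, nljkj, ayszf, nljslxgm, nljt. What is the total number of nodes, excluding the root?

29

Trace insertions, counting only characters that open a new branch:
  "auiwat" → 6 new (a, u, i, w, a, t)
  "nljiet" → 6 new (n, l, j, i, e, t)
  "nljmc" → prefix "nlj" already present; 2 new (m, c)
  "aisn" → prefix "a" already present; 3 new (i, s, n)
  "nljkj" → prefix "nlj" already present; 2 new (k, j)
  "ayszf" → prefix "a" already present; 4 new (y, s, z, f)
  "nljslxgm" → prefix "nlj" already present; 5 new (s, l, x, g, m)
  "nljt" → prefix "nlj" already present; 1 new (t)
Total nodes = 6 + 6 + 2 + 3 + 2 + 4 + 5 + 1 = 29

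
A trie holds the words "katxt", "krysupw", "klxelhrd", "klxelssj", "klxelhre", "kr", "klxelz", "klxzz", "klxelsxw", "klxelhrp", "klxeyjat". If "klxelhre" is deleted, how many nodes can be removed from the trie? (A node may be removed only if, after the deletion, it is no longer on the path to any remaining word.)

A node on "klxelhre"'s path can go only if nothing else ends at it or branches off below it.
The suffix "e" (1 node) is used only by "klxelhre"; the node for "klxelhr" still has the child "d", so pruning stops there.
Nodes removed: 1

1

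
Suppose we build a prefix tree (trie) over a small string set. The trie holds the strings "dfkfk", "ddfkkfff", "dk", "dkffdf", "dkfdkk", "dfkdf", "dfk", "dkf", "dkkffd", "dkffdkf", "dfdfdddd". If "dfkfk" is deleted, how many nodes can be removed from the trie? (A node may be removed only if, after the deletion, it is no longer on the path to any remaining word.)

2

A node on "dfkfk"'s path can go only if nothing else ends at it or branches off below it.
The suffix "fk" (2 nodes) is used only by "dfkfk"; the node for "dfk" still has the child "d", so pruning stops there.
Nodes removed: 2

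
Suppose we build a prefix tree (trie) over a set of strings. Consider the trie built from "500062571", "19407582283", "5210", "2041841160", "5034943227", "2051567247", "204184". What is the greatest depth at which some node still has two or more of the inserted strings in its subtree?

6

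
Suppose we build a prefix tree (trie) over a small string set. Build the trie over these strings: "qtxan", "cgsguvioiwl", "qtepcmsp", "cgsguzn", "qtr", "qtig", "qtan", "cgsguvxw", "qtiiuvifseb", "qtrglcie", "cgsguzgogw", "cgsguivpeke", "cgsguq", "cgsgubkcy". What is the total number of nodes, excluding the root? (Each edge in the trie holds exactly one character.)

59

For each word, the new-node count is its length minus the longest prefix already in the trie:
  "qtxan" → 5 new (q, t, x, a, n)
  "cgsguvioiwl" → 11 new (c, g, s, g, u, v, i, o, i, w, l)
  "qtepcmsp" → prefix "qt" already present; 6 new (e, p, c, m, s, p)
  "cgsguzn" → prefix "cgsgu" already present; 2 new (z, n)
  "qtr" → prefix "qt" already present; 1 new (r)
  "qtig" → prefix "qt" already present; 2 new (i, g)
  "qtan" → prefix "qt" already present; 2 new (a, n)
  "cgsguvxw" → prefix "cgsguv" already present; 2 new (x, w)
  "qtiiuvifseb" → prefix "qti" already present; 8 new (i, u, v, i, f, s, e, b)
  "qtrglcie" → prefix "qtr" already present; 5 new (g, l, c, i, e)
  "cgsguzgogw" → prefix "cgsguz" already present; 4 new (g, o, g, w)
  "cgsguivpeke" → prefix "cgsgu" already present; 6 new (i, v, p, e, k, e)
  "cgsguq" → prefix "cgsgu" already present; 1 new (q)
  "cgsgubkcy" → prefix "cgsgu" already present; 4 new (b, k, c, y)
Total nodes = 5 + 11 + 6 + 2 + 1 + 2 + 2 + 2 + 8 + 5 + 4 + 6 + 1 + 4 = 59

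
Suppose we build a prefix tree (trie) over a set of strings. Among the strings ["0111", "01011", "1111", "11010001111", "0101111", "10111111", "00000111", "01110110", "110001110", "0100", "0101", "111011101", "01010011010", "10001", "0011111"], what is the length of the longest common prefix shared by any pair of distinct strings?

5

The deepest shared node is where two words last agree before diverging.
e.g. "01011" and "0101111" share the prefix "01011" of length 5; no pair shares a longer one.
Longest shared-prefix length: 5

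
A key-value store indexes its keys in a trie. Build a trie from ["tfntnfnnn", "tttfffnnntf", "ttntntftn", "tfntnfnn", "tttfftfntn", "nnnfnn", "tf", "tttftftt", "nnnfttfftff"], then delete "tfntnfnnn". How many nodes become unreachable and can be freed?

1

A node on "tfntnfnnn"'s path can go only if nothing else ends at it or branches off below it.
The suffix "n" (1 node) is used only by "tfntnfnnn"; "tfntnfnn" is itself a stored word, so pruning stops there.
Nodes removed: 1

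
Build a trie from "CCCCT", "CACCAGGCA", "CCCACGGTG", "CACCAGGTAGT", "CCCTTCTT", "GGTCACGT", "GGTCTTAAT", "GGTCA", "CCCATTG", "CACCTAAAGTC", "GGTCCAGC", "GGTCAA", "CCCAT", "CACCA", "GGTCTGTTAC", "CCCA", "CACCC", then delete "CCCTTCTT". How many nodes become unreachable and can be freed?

Walk "CCCTTCTT" from the leaf back toward the root, removing each node that no remaining word uses.
The suffix "TTCTT" (5 nodes) is used only by "CCCTTCTT"; the node for "CCC" still has the child "C", so pruning stops there.
Nodes removed: 5

5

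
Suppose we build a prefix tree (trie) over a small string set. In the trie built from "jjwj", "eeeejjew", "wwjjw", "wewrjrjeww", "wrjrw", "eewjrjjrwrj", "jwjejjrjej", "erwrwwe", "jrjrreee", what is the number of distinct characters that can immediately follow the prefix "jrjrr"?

Walk "jrjrr" from the root, arriving at one node.
Characters that immediately follow "jrjrr" among the stored strings: {e}.
That node has 1 child edge.

1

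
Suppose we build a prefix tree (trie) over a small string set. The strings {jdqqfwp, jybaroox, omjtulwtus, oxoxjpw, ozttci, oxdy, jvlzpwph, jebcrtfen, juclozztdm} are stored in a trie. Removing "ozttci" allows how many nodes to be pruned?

5

A node on "ozttci"'s path can go only if nothing else ends at it or branches off below it.
The suffix "zttci" (5 nodes) is used only by "ozttci"; the node for "o" still has the child "m", so pruning stops there.
Nodes removed: 5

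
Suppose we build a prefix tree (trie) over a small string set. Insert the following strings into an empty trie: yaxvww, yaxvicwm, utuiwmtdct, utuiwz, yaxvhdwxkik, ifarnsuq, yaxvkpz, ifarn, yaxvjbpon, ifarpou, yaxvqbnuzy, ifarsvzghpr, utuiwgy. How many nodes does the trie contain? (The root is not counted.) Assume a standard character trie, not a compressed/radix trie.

62

For each word, the new-node count is its length minus the longest prefix already in the trie:
  "yaxvww" → 6 new (y, a, x, v, w, w)
  "yaxvicwm" → prefix "yaxv" already present; 4 new (i, c, w, m)
  "utuiwmtdct" → 10 new (u, t, u, i, w, m, t, d, c, t)
  "utuiwz" → prefix "utuiw" already present; 1 new (z)
  "yaxvhdwxkik" → prefix "yaxv" already present; 7 new (h, d, w, x, k, i, k)
  "ifarnsuq" → 8 new (i, f, a, r, n, s, u, q)
  "yaxvkpz" → prefix "yaxv" already present; 3 new (k, p, z)
  "ifarn" → prefix "ifarn" already present; 0 new (none)
  "yaxvjbpon" → prefix "yaxv" already present; 5 new (j, b, p, o, n)
  "ifarpou" → prefix "ifar" already present; 3 new (p, o, u)
  "yaxvqbnuzy" → prefix "yaxv" already present; 6 new (q, b, n, u, z, y)
  "ifarsvzghpr" → prefix "ifar" already present; 7 new (s, v, z, g, h, p, r)
  "utuiwgy" → prefix "utuiw" already present; 2 new (g, y)
Total nodes = 6 + 4 + 10 + 1 + 7 + 8 + 3 + 0 + 5 + 3 + 6 + 7 + 2 = 62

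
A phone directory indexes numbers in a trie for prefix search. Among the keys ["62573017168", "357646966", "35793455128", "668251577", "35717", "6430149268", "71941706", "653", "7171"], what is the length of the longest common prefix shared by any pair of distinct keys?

The deepest shared node is where two words last agree before diverging.
e.g. "35717" and "357646966" share the prefix "357" of length 3; no pair shares a longer one.
Longest shared-prefix length: 3

3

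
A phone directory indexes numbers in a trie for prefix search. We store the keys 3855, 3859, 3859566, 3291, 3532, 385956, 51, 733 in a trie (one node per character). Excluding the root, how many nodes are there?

19

Insert word by word; a character creates a node only if that edge doesn't already exist:
  "3855" → 4 new (3, 8, 5, 5)
  "3859" → prefix "385" already present; 1 new (9)
  "3859566" → prefix "3859" already present; 3 new (5, 6, 6)
  "3291" → prefix "3" already present; 3 new (2, 9, 1)
  "3532" → prefix "3" already present; 3 new (5, 3, 2)
  "385956" → prefix "385956" already present; 0 new (none)
  "51" → 2 new (5, 1)
  "733" → 3 new (7, 3, 3)
Total nodes = 4 + 1 + 3 + 3 + 3 + 0 + 2 + 3 = 19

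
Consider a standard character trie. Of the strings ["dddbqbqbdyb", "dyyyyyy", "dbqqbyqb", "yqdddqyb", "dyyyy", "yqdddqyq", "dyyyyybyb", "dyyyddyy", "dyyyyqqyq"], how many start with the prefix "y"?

Walk to "y"; the words in its subtree are exactly those with that prefix.
Matches: "yqdddqyb", "yqdddqyq"
Count: 2

2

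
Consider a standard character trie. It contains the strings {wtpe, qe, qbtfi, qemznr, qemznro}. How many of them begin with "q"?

4

Filter for entries beginning with "q":
Words under "q": qbtfi, qe, qemznr, qemznro
Count: 4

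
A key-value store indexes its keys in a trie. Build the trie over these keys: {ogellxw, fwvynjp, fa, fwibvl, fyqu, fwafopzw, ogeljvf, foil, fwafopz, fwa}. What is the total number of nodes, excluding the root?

34

Count nodes per top-level branch (shared prefixes stored once):
  'f'-branch (fa, foil, fwa, fwafopz, fwafopzw, fwibvl, fwvynjp, fyqu): 24 nodes
  'o'-branch (ogeljvf, ogellxw): 10 nodes
Sum: 34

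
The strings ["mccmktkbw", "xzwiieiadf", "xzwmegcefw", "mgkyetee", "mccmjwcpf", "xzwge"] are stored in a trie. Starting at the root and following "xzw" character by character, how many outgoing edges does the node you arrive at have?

The children of the "xzw" node are the distinct next characters among strings starting with "xzw".
Characters that immediately follow "xzw" among the stored strings: {g, i, m}.
That node has 3 child edges.

3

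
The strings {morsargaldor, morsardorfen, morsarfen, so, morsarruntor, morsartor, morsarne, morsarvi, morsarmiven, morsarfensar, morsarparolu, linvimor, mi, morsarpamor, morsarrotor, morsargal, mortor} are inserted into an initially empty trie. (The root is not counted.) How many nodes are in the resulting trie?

Trace insertions, counting only characters that open a new branch:
  "morsargaldor" → 12 new (m, o, r, s, a, r, g, a, l, d, o, r)
  "morsardorfen" → prefix "morsar" already present; 6 new (d, o, r, f, e, n)
  "morsarfen" → prefix "morsar" already present; 3 new (f, e, n)
  "so" → 2 new (s, o)
  "morsarruntor" → prefix "morsar" already present; 6 new (r, u, n, t, o, r)
  "morsartor" → prefix "morsar" already present; 3 new (t, o, r)
  "morsarne" → prefix "morsar" already present; 2 new (n, e)
  "morsarvi" → prefix "morsar" already present; 2 new (v, i)
  "morsarmiven" → prefix "morsar" already present; 5 new (m, i, v, e, n)
  "morsarfensar" → prefix "morsarfen" already present; 3 new (s, a, r)
  "morsarparolu" → prefix "morsar" already present; 6 new (p, a, r, o, l, u)
  "linvimor" → 8 new (l, i, n, v, i, m, o, r)
  "mi" → prefix "m" already present; 1 new (i)
  "morsarpamor" → prefix "morsarpa" already present; 3 new (m, o, r)
  "morsarrotor" → prefix "morsarr" already present; 4 new (o, t, o, r)
  "morsargal" → prefix "morsargal" already present; 0 new (none)
  "mortor" → prefix "mor" already present; 3 new (t, o, r)
Total nodes = 12 + 6 + 3 + 2 + 6 + 3 + 2 + 2 + 5 + 3 + 6 + 8 + 1 + 3 + 4 + 0 + 3 = 69

69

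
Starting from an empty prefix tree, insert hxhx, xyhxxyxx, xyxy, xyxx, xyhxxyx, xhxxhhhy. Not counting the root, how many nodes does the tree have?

Count nodes per top-level branch (shared prefixes stored once):
  'h'-branch (hxhx): 4 nodes
  'x'-branch (xhxxhhhy, xyhxxyx, xyhxxyxx, xyxx, xyxy): 18 nodes
Sum: 22

22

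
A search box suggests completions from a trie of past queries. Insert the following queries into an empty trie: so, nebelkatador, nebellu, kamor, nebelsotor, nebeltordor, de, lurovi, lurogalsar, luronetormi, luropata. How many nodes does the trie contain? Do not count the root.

57

Count nodes per top-level branch (shared prefixes stored once):
  'd'-branch (de): 2 nodes
  'k'-branch (kamor): 5 nodes
  'l'-branch (lurogalsar, luronetormi, luropata, lurovi): 23 nodes
  'n'-branch (nebelkatador, nebellu, nebelsotor, nebeltordor): 25 nodes
  's'-branch (so): 2 nodes
Sum: 57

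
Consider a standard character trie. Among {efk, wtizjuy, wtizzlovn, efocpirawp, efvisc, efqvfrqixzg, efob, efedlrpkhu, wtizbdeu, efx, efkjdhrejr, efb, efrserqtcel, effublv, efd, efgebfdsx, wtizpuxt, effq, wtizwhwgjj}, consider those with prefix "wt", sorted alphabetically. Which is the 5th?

wtizzlovn

DFS of the "wt" subtree visits, in order: "wtizbdeu", "wtizjuy", "wtizpuxt", "wtizwhwgjj", "wtizzlovn"
The 5th is wtizzlovn.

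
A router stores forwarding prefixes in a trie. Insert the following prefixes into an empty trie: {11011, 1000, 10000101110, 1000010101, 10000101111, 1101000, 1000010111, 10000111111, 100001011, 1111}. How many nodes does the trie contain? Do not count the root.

Count nodes per top-level branch (shared prefixes stored once):
  '1'-branch (1000, 1000010101, 100001011, 1000010111, 10000101110, 10000101111, 10000111111, 1101000, 11011, 1111): 28 nodes
Sum: 28

28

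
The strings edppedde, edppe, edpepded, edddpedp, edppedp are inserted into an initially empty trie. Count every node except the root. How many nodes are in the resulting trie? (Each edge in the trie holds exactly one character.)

Trie structure (* marks end of a word):
(root)
└─ e
   └─ d
      ├─ d
      │  └─ d
      │     └─ p
      │        └─ e
      │           └─ d
      │              └─ p *
      └─ p
         ├─ e
         │  └─ p
         │     └─ d
         │        └─ e
         │           └─ d *
         └─ p
            └─ e *
               └─ d
                  ├─ d
                  │  └─ e *
                  └─ p *
Counting every labelled node above: 20.

20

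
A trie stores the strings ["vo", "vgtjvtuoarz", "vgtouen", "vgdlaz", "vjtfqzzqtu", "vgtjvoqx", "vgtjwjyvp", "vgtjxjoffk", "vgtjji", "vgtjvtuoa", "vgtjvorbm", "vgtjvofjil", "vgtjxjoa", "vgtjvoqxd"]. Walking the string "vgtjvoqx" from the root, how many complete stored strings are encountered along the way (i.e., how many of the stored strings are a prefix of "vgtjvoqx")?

1

Traverse "vgtjvoqx" character by character; count nodes along the way that are marked as word ends.
Prefixes of the query that are stored words: "vgtjvoqx"
Count: 1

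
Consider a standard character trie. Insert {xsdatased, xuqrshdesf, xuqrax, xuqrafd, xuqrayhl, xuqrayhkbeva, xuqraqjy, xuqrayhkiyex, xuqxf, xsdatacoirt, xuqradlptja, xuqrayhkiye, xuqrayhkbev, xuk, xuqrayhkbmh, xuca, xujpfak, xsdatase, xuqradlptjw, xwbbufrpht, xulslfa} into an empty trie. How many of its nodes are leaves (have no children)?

18

A leaf is a node with no children — equivalently, the end of a word that is not a proper prefix of any other stored word.
Those words: "xsdatacoirt", "xsdatased", "xuca", "xujpfak", "xuk", "xulslfa", "xuqradlptja", "xuqradlptjw", "xuqrafd", "xuqraqjy", "xuqrax", "xuqrayhkbeva", "xuqrayhkbmh", "xuqrayhkiyex", "xuqrayhl", "xuqrshdesf", "xuqxf", "xwbbufrpht"
Leaf count: 18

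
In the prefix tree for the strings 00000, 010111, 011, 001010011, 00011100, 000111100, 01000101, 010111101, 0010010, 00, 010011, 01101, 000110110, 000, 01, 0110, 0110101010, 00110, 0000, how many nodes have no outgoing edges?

11

Leaves are exactly the stored words that no other stored word extends.
Those words: "00000", "000110110", "00011100", "000111100", "0010010", "001010011", "00110", "01000101", "010011", "010111101", "0110101010"
Leaf count: 11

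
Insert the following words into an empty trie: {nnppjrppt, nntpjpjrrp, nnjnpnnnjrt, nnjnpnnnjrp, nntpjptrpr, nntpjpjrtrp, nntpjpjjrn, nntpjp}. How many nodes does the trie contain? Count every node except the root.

37

Count nodes per top-level branch (shared prefixes stored once):
  'n'-branch (nnjnpnnnjrp, nnjnpnnnjrt, nnppjrppt, nntpjp, nntpjpjjrn, nntpjpjrrp, nntpjpjrtrp, nntpjptrpr): 37 nodes
Sum: 37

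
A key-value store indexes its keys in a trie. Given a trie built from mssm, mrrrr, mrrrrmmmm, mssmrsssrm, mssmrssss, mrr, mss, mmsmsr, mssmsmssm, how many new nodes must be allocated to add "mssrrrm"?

The longest prefix of "mssrrrm" already in the trie is "mss" (length 3).
So 7 − 3 = 4 new nodes.

4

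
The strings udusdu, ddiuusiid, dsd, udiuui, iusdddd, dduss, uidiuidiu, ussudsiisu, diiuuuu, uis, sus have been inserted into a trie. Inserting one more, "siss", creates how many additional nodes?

Walking "siss" from the root, the first 1 characters ("s") follow existing edges; "i" is the first miss.
Each of the 3 remaining characters creates one node.

3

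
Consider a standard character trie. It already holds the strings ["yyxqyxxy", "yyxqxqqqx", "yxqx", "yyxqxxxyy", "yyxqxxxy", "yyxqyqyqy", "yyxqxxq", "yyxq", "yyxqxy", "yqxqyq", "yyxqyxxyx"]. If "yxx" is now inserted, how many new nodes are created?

1

Walking "yxx" from the root, the first 2 characters ("yx") follow existing edges; "x" is the first miss.
Each of the 1 remaining characters creates one node.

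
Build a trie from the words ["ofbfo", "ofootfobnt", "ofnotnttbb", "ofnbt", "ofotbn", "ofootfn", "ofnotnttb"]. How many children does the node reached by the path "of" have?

3

Follow the path "of" to its node, then look at its outgoing edges.
Distinct next characters after "of": b, n, o.
That node has 3 child edges.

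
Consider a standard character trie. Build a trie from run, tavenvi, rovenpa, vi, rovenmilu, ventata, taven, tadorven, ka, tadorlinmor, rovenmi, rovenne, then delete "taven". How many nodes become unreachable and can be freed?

0

After clearing the end-marker at "taven", prune upward until reaching a node still needed by another word.
Every node on "taven" is still needed (e.g. by "tavenvi"), so nothing is freed.
Nodes removed: 0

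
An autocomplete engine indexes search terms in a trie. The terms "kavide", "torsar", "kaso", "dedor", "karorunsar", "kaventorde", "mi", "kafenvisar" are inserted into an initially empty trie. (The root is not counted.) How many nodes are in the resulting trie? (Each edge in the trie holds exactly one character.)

Count nodes per top-level branch (shared prefixes stored once):
  'd'-branch (dedor): 5 nodes
  'k'-branch (kafenvisar, karorunsar, kaso, kaventorde, kavide): 31 nodes
  'm'-branch (mi): 2 nodes
  't'-branch (torsar): 6 nodes
Sum: 44

44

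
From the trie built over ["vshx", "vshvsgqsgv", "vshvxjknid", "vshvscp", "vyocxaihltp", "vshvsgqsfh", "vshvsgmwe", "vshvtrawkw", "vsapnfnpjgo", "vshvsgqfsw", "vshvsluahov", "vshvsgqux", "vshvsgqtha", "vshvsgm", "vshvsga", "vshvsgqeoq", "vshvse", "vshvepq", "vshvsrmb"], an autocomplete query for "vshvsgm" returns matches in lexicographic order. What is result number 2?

vshvsgmwe

DFS of the "vshvsgm" subtree visits, in order: "vshvsgm", "vshvsgmwe"
Position 2: vshvsgmwe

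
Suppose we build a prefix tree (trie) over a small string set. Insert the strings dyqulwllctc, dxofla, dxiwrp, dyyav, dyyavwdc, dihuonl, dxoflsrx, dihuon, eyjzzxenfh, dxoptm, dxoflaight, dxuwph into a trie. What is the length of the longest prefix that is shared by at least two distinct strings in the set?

6

Look for the deepest trie node that still has at least two words in its subtree.
e.g. "dihuon" and "dihuonl" share the prefix "dihuon" of length 6; no pair shares a longer one.
Longest shared-prefix length: 6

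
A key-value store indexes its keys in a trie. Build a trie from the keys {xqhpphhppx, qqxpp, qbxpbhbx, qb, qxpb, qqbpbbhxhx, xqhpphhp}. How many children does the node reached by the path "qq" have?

2

The children of the "qq" node are the distinct next characters among strings starting with "qq".
Distinct next characters after "qq": b, x.
That node has 2 child edges.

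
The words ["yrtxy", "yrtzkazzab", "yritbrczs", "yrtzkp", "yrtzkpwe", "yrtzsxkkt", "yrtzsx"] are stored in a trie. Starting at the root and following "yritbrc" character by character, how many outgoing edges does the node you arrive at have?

Walk "yritbrc" from the root, arriving at one node.
Distinct next characters after "yritbrc": z.
That node has 1 child edge.

1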